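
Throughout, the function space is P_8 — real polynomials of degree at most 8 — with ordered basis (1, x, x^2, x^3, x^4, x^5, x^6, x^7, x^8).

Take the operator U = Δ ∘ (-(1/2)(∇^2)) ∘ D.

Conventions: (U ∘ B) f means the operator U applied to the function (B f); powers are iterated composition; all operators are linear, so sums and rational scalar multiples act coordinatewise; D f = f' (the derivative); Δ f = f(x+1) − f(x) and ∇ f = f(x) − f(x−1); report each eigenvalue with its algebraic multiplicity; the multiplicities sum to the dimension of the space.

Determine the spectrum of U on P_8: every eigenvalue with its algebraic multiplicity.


image of 1: 0
image of x: 0
image of x^2: 0
image of x^3: 0
image of x^4: -12
image of x^5: -60x + 30
image of x^6: -180x^2 + 180x - 90
image of x^7: -420x^3 + 630x^2 - 630x + 210
image of x^8: -840x^4 + 1680x^3 - 2520x^2 + 1680x - 504
the matrix is upper triangular; its diagonal is (0, 0, 0, 0, 0, 0, 0, 0, 0)
for a triangular matrix the eigenvalues are the diagonal entries, with algebraic multiplicity their repetition count

λ = 0 (multiplicity 9)


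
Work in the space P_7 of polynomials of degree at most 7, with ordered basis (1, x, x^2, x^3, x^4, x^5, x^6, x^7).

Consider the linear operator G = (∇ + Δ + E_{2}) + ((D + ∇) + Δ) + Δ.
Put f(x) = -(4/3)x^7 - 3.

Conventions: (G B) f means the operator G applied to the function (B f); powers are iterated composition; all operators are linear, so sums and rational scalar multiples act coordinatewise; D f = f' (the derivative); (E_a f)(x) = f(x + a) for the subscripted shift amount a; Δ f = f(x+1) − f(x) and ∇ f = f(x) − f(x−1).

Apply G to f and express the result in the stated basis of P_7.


g(x) = -(4/3)x^7 - (224/3)x^6 - 140x^5 - (1820/3)x^4 - (2380/3)x^3 - 1036x^2 - (1820/3)x - 541/3

∇ f = -(28/3)x^6 + 28x^5 - (140/3)x^4 + (140/3)x^3 - 28x^2 + (28/3)x - 4/3
Δ f = -(28/3)x^6 - 28x^5 - (140/3)x^4 - (140/3)x^3 - 28x^2 - (28/3)x - 4/3
E_{2} f = -(4/3)x^7 - (56/3)x^6 - 112x^5 - (1120/3)x^4 - (2240/3)x^3 - 896x^2 - (1792/3)x - 521/3
(∇ + Δ + E_{2}) f = -(4/3)x^7 - (112/3)x^6 - 112x^5 - (1400/3)x^4 - (2240/3)x^3 - 952x^2 - (1792/3)x - 529/3
D f = -(28/3)x^6
∇ f = -(28/3)x^6 + 28x^5 - (140/3)x^4 + (140/3)x^3 - 28x^2 + (28/3)x - 4/3
(D + ∇) f = -(56/3)x^6 + 28x^5 - (140/3)x^4 + (140/3)x^3 - 28x^2 + (28/3)x - 4/3
Δ f = -(28/3)x^6 - 28x^5 - (140/3)x^4 - (140/3)x^3 - 28x^2 - (28/3)x - 4/3
((D + ∇) + Δ) f = -28x^6 - (280/3)x^4 - 56x^2 - 8/3
Δ f = -(28/3)x^6 - 28x^5 - (140/3)x^4 - (140/3)x^3 - 28x^2 - (28/3)x - 4/3
((∇ + Δ + E_{2}) + ((D + ∇) + Δ) + Δ) f = -(4/3)x^7 - (224/3)x^6 - 140x^5 - (1820/3)x^4 - (2380/3)x^3 - 1036x^2 - (1820/3)x - 541/3


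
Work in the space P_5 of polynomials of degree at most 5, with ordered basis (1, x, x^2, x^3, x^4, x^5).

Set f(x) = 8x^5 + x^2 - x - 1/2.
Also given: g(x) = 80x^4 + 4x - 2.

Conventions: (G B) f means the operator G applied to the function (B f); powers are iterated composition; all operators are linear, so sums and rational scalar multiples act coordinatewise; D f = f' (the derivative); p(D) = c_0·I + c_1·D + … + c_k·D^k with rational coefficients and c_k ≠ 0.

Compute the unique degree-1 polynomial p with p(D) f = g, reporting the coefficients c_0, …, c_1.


p(D) = 2·D, i.e. c_0 = 0, c_1 = 2

D^0 f = 8x^5 + x^2 - x - 1/2
D^1 f = 40x^4 + 2x - 1
matching coefficients of g against c_0 f + c_1 Df + … from the top degree down determines the c_i
solution: c_0 = 0, c_1 = 2


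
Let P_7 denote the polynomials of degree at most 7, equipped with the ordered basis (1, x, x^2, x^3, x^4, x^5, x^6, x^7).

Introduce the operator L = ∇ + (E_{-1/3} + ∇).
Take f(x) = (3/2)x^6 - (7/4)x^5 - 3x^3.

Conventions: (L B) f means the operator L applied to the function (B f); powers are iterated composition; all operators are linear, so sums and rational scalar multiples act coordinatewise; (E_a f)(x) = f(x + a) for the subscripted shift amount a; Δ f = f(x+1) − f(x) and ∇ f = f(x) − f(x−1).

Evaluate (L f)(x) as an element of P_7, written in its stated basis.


∇ f = 9x^5 - (125/4)x^4 + (95/2)x^3 - 49x^2 + (107/4)x - 25/4
E_{-1/3} f = (3/2)x^6 - (19/4)x^5 + (65/12)x^4 - (109/18)x^3 + (106/27)x^2 - (371/324)x + 13/108
∇ f = 9x^5 - (125/4)x^4 + (95/2)x^3 - 49x^2 + (107/4)x - 25/4
(E_{-1/3} + ∇) f = (3/2)x^6 + (17/4)x^5 - (155/6)x^4 + (373/9)x^3 - (1217/27)x^2 + (2074/81)x - 331/54
(∇ + (E_{-1/3} + ∇)) f = (3/2)x^6 + (53/4)x^5 - (685/12)x^4 + (1601/18)x^3 - (2540/27)x^2 + (16963/324)x - 1337/108

the result is g(x) = (3/2)x^6 + (53/4)x^5 - (685/12)x^4 + (1601/18)x^3 - (2540/27)x^2 + (16963/324)x - 1337/108


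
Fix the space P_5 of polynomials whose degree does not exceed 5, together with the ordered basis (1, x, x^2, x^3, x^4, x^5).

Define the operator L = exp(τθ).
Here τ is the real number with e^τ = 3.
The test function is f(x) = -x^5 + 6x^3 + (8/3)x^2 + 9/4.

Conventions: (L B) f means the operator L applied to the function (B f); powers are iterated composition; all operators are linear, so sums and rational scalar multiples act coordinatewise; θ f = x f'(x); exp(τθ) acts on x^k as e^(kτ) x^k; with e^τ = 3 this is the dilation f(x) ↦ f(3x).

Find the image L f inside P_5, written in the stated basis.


the result is g(x) = -243x^5 + 162x^3 + 24x^2 + 9/4

exp(τθ) x^k = e^(kτ) x^k; with e^τ = 3 this sends x^k to 3^k x^k
x^2 ↦ 9 x^2
x^3 ↦ 27 x^3
x^5 ↦ 243 x^5
applying this coordinatewise to f: exp(τθ) f = -243x^5 + 162x^3 + 24x^2 + 9/4


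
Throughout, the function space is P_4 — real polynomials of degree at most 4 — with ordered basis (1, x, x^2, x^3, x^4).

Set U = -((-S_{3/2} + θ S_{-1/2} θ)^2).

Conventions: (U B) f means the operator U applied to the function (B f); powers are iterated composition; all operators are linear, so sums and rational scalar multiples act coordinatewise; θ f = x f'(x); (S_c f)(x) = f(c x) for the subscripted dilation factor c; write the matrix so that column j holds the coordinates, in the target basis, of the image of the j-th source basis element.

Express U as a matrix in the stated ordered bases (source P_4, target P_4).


image of 1: -1
image of x: -4x
image of x^2: -(25/16)x^2
image of x^3: -(81/4)x^3
image of x^4: -(4225/256)x^4
each image's coordinates form column j of the matrix

the matrix is [[-1, 0, 0, 0, 0]; [0, -4, 0, 0, 0]; [0, 0, -25/16, 0, 0]; [0, 0, 0, -81/4, 0]; [0, 0, 0, 0, -4225/256]] (rows listed top to bottom)


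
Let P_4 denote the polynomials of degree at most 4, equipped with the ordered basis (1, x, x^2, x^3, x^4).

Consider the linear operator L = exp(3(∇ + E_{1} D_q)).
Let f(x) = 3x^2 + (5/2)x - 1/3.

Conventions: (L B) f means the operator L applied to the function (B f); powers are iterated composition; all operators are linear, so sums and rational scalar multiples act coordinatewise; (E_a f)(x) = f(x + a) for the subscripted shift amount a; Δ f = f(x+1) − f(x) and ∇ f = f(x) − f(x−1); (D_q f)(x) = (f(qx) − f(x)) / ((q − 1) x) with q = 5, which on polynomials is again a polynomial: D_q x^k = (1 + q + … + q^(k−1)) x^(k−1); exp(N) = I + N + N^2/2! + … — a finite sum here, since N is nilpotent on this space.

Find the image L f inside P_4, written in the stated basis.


the image equals g(x) = 3x^2 + (149/2)x + 827/3

order-1 term: 72x + 60
order-2 term: 216
the series for exp(3(∇ + E_{1} D_q)) f terminates at order 2
exp(3(∇ + E_{1} D_q)) f = 3x^2 + (149/2)x + 827/3


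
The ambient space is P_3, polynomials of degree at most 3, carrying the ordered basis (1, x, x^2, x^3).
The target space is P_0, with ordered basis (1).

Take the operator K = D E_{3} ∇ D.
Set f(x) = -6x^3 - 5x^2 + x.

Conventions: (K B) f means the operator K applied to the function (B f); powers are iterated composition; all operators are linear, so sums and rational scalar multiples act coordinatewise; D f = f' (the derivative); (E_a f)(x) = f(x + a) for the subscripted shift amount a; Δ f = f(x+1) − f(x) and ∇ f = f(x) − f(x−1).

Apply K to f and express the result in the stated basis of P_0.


g(x) = -36

D f = -18x^2 - 10x + 1
∇ D f = -36x + 8
E_{3} ∇ D f = -36x - 100
D (E_{3} ∇ D) f = -36


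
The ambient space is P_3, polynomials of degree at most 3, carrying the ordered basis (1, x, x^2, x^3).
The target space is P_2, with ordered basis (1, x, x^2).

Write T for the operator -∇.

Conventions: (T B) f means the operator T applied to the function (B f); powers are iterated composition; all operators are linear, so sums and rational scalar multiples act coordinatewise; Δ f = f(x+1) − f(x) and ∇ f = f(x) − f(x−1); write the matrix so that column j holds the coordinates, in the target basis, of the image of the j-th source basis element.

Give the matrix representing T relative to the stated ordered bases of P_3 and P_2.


image of 1: 0
image of x: -1
image of x^2: -2x + 1
image of x^3: -3x^2 + 3x - 1
each image's coordinates form column j of the matrix

the matrix is [[0, -1, 1, -1]; [0, 0, -2, 3]; [0, 0, 0, -3]] (rows listed top to bottom)


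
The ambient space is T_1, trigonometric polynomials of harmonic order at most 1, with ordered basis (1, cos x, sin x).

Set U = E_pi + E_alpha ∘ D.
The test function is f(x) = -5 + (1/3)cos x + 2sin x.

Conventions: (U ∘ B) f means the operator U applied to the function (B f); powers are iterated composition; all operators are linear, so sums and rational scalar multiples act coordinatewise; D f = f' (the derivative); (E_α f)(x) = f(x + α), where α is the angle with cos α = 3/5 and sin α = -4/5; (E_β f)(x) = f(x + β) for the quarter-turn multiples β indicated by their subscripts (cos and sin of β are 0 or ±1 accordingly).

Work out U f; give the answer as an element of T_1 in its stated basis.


E_pi f = -5 - (1/3)cos x - 2sin x
D f = 2cos x - (1/3)sin x
E_alpha D f = (22/15)cos x + (7/5)sin x
(E_pi + E_alpha ∘ D) f = -5 + (17/15)cos x - (3/5)sin x

g(x) = -5 + (17/15)cos x - (3/5)sin x


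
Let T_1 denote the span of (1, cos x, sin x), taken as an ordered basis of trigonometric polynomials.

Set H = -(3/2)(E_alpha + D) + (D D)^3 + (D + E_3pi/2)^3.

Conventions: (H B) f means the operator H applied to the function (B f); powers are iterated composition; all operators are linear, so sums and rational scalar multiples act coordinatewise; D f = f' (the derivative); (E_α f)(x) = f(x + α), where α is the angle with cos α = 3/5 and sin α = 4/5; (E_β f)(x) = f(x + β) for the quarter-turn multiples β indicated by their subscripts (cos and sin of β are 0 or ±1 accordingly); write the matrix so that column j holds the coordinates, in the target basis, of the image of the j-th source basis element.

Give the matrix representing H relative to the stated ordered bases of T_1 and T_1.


image of 1: -1/2
image of cos x: -(19/10)cos x + (27/10)sin x
image of sin x: -(27/10)cos x - (19/10)sin x
each image's coordinates form column j of the matrix

the matrix is [[-1/2, 0, 0]; [0, -19/10, -27/10]; [0, 27/10, -19/10]] (rows listed top to bottom)


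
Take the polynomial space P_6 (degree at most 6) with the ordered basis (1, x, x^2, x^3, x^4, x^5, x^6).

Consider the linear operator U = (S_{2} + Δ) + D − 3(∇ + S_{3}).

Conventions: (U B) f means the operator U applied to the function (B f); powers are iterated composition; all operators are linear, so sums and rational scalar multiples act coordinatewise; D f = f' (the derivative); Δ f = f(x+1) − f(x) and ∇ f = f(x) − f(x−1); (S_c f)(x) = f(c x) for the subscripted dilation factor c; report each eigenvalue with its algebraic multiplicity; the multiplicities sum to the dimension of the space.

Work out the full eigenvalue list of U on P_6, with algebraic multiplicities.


image of 1: -2
image of x: -7x - 1
image of x^2: -23x^2 - 2x + 4
image of x^3: -73x^3 - 3x^2 + 12x - 2
image of x^4: -227x^4 - 4x^3 + 24x^2 - 8x + 4
image of x^5: -697x^5 - 5x^4 + 40x^3 - 20x^2 + 20x - 2
image of x^6: -2123x^6 - 6x^5 + 60x^4 - 40x^3 + 60x^2 - 12x + 4
the matrix is upper triangular; its diagonal is (-2, -7, -23, -73, -227, -697, -2123)
for a triangular matrix the eigenvalues are the diagonal entries, with algebraic multiplicity their repetition count

λ = -2123 (multiplicity 1), λ = -697 (multiplicity 1), λ = -227 (multiplicity 1), λ = -73 (multiplicity 1), λ = -23 (multiplicity 1), λ = -7 (multiplicity 1), λ = -2 (multiplicity 1)


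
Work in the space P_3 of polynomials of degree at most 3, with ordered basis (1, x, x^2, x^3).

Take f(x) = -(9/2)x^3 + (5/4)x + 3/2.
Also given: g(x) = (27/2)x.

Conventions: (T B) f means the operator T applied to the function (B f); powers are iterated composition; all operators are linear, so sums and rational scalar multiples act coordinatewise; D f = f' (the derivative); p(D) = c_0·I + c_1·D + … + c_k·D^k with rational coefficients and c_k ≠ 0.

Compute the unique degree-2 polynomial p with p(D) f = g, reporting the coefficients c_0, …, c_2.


D^0 f = -(9/2)x^3 + (5/4)x + 3/2
D^1 f = -(27/2)x^2 + 5/4
D^2 f = -27x
matching coefficients of g against c_0 f + c_1 Df + … from the top degree down determines the c_i
solution: c_0 = 0, c_1 = 0, c_2 = -1/2

c_0 = 0, c_1 = 0, c_2 = -1/2


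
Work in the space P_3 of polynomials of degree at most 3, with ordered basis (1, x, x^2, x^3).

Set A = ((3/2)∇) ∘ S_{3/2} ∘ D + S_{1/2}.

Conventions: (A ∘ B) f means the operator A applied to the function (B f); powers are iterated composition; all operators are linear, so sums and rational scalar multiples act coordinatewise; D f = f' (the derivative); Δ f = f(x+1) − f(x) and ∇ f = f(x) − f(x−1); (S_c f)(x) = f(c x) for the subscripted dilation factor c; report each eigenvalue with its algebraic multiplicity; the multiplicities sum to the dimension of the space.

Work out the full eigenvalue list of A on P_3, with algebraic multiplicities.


image of 1: 1
image of x: (1/2)x
image of x^2: (1/4)x^2 + 9/2
image of x^3: (1/8)x^3 + (81/4)x - 81/8
the matrix is upper triangular; its diagonal is (1, 1/2, 1/4, 1/8)
for a triangular matrix the eigenvalues are the diagonal entries, with algebraic multiplicity their repetition count

λ = 1/8 (multiplicity 1), λ = 1/4 (multiplicity 1), λ = 1/2 (multiplicity 1), λ = 1 (multiplicity 1)


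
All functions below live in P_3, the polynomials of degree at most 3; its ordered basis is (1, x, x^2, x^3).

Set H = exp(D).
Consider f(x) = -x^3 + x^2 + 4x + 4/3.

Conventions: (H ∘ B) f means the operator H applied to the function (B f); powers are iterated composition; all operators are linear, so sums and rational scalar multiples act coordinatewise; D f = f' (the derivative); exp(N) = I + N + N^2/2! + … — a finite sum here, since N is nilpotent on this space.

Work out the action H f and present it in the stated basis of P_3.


order-1 term: -3x^2 + 2x + 4
order-2 term: -3x + 1
order-3 term: -1
the series for exp(D) f terminates at order 3
exp(D) f = -x^3 - 2x^2 + 3x + 16/3

the result is g(x) = -x^3 - 2x^2 + 3x + 16/3


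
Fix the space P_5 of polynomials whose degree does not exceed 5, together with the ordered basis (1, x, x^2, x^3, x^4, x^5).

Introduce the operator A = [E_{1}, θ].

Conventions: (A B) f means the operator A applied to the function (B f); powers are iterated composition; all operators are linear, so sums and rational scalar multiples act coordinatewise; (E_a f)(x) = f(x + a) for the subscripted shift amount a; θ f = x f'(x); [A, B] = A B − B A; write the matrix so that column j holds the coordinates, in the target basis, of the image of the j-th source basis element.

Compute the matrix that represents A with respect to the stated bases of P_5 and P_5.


image of 1: 0
image of x: 1
image of x^2: 2x + 2
image of x^3: 3x^2 + 6x + 3
image of x^4: 4x^3 + 12x^2 + 12x + 4
image of x^5: 5x^4 + 20x^3 + 30x^2 + 20x + 5
each image's coordinates form column j of the matrix

the matrix is [[0, 1, 2, 3, 4, 5]; [0, 0, 2, 6, 12, 20]; [0, 0, 0, 3, 12, 30]; [0, 0, 0, 0, 4, 20]; [0, 0, 0, 0, 0, 5]; [0, 0, 0, 0, 0, 0]] (rows listed top to bottom)


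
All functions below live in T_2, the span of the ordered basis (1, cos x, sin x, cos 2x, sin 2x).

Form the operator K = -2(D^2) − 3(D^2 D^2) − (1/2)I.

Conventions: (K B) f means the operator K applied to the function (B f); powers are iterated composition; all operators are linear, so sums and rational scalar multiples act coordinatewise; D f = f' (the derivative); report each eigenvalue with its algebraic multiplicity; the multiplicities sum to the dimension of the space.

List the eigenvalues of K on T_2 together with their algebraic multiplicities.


λ = -81/2 (multiplicity 2), λ = -3/2 (multiplicity 2), λ = -1/2 (multiplicity 1)

image of 1: -1/2
image of cos x: -(3/2)cos x
image of sin x: -(3/2)sin x
image of cos 2x: -(81/2)cos 2x
image of sin 2x: -(81/2)sin 2x
the matrix is diagonal; its diagonal is (-1/2, -3/2, -3/2, -81/2, -81/2)
for a triangular matrix the eigenvalues are the diagonal entries, with algebraic multiplicity their repetition count


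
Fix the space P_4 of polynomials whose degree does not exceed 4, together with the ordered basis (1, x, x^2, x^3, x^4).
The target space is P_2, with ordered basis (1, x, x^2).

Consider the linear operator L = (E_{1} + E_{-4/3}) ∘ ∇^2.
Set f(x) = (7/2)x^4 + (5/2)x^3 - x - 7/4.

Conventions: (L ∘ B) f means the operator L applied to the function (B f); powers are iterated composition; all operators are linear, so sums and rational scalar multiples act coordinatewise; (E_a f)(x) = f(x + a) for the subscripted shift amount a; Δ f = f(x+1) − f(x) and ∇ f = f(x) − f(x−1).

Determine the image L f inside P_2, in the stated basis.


the image equals g(x) = 84x^2 - 166x + 623/3

∇ f = 14x^3 - (27/2)x^2 + (13/2)x - 2
∇ ∇ f = 42x^2 - 69x + 34
E_{1} ∇^2 f = 42x^2 + 15x + 7
E_{-4/3} ∇^2 f = 42x^2 - 181x + 602/3
(E_{1} + E_{-4/3}) ∇^2 f = 84x^2 - 166x + 623/3


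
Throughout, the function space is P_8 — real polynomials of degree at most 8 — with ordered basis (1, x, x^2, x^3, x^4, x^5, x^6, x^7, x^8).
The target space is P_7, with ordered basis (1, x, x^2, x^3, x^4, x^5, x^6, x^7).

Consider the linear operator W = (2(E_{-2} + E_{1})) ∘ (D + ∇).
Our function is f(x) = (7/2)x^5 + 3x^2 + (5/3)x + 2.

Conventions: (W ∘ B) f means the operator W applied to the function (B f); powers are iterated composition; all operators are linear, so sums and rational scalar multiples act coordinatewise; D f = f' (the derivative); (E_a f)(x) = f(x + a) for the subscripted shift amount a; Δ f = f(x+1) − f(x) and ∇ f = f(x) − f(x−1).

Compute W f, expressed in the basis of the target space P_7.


D f = (35/2)x^4 + 6x + 5/3
∇ f = (35/2)x^4 - 35x^3 + 35x^2 - (23/2)x + 13/6
(D + ∇) f = 35x^4 - 35x^3 + 35x^2 - (11/2)x + 23/6
E_{-2} (D + ∇) f = 35x^4 - 315x^3 + 1085x^2 - (3371/2)x + 5969/6
E_{1} (D + ∇) f = 35x^4 + 105x^3 + 140x^2 + (199/2)x + 100/3
(E_{-2} + E_{1}) (D + ∇) f = 70x^4 - 210x^3 + 1225x^2 - 1586x + 6169/6
(2(E_{-2} + E_{1})) (D + ∇) f = 140x^4 - 420x^3 + 2450x^2 - 3172x + 6169/3

g(x) = 140x^4 - 420x^3 + 2450x^2 - 3172x + 6169/3


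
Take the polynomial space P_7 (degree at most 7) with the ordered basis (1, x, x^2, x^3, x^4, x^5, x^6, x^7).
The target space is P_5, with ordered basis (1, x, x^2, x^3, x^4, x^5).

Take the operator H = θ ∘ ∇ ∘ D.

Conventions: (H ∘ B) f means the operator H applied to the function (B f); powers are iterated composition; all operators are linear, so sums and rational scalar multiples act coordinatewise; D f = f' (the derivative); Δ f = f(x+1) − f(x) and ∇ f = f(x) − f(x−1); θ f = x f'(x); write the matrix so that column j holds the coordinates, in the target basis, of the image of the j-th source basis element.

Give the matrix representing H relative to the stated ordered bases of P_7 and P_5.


image of 1: 0
image of x: 0
image of x^2: 0
image of x^3: 6x
image of x^4: 24x^2 - 12x
image of x^5: 60x^3 - 60x^2 + 20x
image of x^6: 120x^4 - 180x^3 + 120x^2 - 30x
image of x^7: 210x^5 - 420x^4 + 420x^3 - 210x^2 + 42x
each image's coordinates form column j of the matrix

the matrix is [[0, 0, 0, 0, 0, 0, 0, 0]; [0, 0, 0, 6, -12, 20, -30, 42]; [0, 0, 0, 0, 24, -60, 120, -210]; [0, 0, 0, 0, 0, 60, -180, 420]; [0, 0, 0, 0, 0, 0, 120, -420]; [0, 0, 0, 0, 0, 0, 0, 210]] (rows listed top to bottom)


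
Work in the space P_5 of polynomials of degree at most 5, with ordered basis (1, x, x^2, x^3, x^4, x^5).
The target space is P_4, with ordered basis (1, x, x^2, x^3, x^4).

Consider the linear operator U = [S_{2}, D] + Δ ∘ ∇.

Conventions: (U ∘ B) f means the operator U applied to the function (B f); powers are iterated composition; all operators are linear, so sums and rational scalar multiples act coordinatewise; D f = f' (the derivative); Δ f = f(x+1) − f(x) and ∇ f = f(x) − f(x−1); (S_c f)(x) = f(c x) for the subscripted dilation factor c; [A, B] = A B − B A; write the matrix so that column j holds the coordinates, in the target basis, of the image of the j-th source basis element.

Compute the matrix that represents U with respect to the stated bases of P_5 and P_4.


the matrix is [[0, -1, 2, 0, 2, 0]; [0, 0, -4, 6, 0, 10]; [0, 0, 0, -12, 12, 0]; [0, 0, 0, 0, -32, 20]; [0, 0, 0, 0, 0, -80]] (rows listed top to bottom)

image of 1: 0
image of x: -1
image of x^2: -4x + 2
image of x^3: -12x^2 + 6x
image of x^4: -32x^3 + 12x^2 + 2
image of x^5: -80x^4 + 20x^3 + 10x
each image's coordinates form column j of the matrix


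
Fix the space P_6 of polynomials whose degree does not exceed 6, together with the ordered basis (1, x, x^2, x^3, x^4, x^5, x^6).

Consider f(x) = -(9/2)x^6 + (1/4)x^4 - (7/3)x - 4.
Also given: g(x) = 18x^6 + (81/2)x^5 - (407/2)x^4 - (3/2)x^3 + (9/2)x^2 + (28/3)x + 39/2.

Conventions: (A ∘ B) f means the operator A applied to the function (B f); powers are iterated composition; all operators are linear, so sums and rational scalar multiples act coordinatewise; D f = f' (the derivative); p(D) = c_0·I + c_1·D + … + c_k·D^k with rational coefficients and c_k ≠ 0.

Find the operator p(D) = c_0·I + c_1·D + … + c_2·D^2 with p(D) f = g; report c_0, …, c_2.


D^0 f = -(9/2)x^6 + (1/4)x^4 - (7/3)x - 4
D^1 f = -27x^5 + x^3 - 7/3
D^2 f = -135x^4 + 3x^2
matching coefficients of g against c_0 f + c_1 Df + … from the top degree down determines the c_i
solution: c_0 = -4, c_1 = -3/2, c_2 = 3/2

c_0 = -4, c_1 = -3/2, c_2 = 3/2


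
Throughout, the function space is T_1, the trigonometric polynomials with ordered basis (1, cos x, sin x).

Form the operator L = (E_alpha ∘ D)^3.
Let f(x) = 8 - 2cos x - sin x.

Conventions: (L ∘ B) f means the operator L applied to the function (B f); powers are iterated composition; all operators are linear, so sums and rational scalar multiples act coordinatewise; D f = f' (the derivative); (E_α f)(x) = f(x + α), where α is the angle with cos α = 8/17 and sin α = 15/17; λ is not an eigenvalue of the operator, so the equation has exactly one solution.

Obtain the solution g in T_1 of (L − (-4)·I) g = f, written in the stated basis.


write g with unknown coordinates in the stated basis and equate coefficients in (L − (-4)·I) g = f
solving from the highest basis element down gives g = 2 - (33426/79561)cos x - (28933/79561)sin x
check: L g = -(25418/79561)cos x + (36171/79561)sin x
so L g − (-4)·g = 8 - 2cos x - sin x = f ✓

the result is g(x) = 2 - (33426/79561)cos x - (28933/79561)sin x


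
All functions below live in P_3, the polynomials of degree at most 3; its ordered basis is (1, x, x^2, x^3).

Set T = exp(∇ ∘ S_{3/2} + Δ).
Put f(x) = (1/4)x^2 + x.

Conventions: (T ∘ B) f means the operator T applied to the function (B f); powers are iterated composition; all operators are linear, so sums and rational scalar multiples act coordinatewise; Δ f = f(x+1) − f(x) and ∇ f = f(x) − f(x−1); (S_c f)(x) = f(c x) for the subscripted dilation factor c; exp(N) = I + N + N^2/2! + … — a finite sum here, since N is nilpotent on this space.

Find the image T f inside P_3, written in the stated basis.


the result is g(x) = (1/4)x^2 + (21/8)x + 135/32

order-1 term: (13/8)x + 35/16
order-2 term: 65/32
the series for exp(∇ ∘ S_{3/2} + Δ) f terminates at order 2
exp(∇ ∘ S_{3/2} + Δ) f = (1/4)x^2 + (21/8)x + 135/32


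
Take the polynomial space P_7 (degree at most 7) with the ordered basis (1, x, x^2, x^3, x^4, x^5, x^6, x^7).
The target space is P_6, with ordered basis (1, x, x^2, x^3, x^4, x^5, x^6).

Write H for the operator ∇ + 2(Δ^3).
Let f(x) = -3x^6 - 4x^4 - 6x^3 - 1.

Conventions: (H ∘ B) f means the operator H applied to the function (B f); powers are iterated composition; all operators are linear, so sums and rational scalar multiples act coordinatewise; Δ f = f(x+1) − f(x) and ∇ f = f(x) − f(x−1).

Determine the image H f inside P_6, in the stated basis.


∇ f = -18x^5 + 45x^4 - 76x^3 + 51x^2 - 16x + 1
Δ f = -18x^5 - 45x^4 - 76x^3 - 87x^2 - 52x - 13
Δ Δ f = -90x^4 - 360x^3 - 678x^2 - 672x - 278
Δ Δ Δ f = -360x^3 - 1620x^2 - 2796x - 1800
(2(Δ^3)) f = -720x^3 - 3240x^2 - 5592x - 3600
(∇ + 2(Δ^3)) f = -18x^5 + 45x^4 - 796x^3 - 3189x^2 - 5608x - 3599

the image equals g(x) = -18x^5 + 45x^4 - 796x^3 - 3189x^2 - 5608x - 3599


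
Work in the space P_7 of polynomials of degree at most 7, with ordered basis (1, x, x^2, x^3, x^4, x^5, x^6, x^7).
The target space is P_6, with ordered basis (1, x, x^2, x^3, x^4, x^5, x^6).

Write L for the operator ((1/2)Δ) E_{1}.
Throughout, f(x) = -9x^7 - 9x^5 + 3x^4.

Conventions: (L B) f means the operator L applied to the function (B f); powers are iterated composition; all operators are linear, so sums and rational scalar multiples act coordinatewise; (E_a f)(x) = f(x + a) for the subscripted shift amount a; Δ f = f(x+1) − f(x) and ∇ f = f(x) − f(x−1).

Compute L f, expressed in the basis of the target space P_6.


g(x) = -(63/2)x^6 - (567/2)x^5 - 1125x^4 - (4983/2)x^3 - (6435/2)x^2 - 2280x - 1377/2

E_{1} f = -9x^7 - 63x^6 - 198x^5 - 357x^4 - 393x^3 - 261x^2 - 96x - 15
Δ E_{1} f = -63x^6 - 567x^5 - 2250x^4 - 4983x^3 - 6435x^2 - 4560x - 1377
((1/2)Δ) E_{1} f = -(63/2)x^6 - (567/2)x^5 - 1125x^4 - (4983/2)x^3 - (6435/2)x^2 - 2280x - 1377/2


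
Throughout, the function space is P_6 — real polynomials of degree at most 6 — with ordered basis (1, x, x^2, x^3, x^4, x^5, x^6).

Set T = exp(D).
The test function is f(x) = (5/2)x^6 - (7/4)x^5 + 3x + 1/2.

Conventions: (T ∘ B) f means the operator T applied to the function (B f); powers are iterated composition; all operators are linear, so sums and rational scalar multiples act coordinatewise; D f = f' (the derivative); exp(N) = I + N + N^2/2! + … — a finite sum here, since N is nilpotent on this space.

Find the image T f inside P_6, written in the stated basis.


the result is g(x) = (5/2)x^6 + (53/4)x^5 + (115/4)x^4 + (65/2)x^3 + 20x^2 + (37/4)x + 17/4

order-1 term: 15x^5 - (35/4)x^4 + 3
order-2 term: (75/2)x^4 - (35/2)x^3
order-3 term: 50x^3 - (35/2)x^2
order-4 term: (75/2)x^2 - (35/4)x
order-5 term: 15x - 7/4
order-6 term: 5/2
the series for exp(D) f terminates at order 6
exp(D) f = (5/2)x^6 + (53/4)x^5 + (115/4)x^4 + (65/2)x^3 + 20x^2 + (37/4)x + 17/4


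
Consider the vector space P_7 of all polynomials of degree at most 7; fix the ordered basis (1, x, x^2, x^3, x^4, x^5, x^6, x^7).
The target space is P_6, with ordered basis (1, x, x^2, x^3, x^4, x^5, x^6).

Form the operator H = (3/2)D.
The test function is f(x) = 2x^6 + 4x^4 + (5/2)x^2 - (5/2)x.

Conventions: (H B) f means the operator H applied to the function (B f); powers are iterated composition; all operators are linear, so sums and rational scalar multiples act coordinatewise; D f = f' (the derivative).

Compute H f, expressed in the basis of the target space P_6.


D f = 12x^5 + 16x^3 + 5x - 5/2
((3/2)D) f = 18x^5 + 24x^3 + (15/2)x - 15/4

g(x) = 18x^5 + 24x^3 + (15/2)x - 15/4


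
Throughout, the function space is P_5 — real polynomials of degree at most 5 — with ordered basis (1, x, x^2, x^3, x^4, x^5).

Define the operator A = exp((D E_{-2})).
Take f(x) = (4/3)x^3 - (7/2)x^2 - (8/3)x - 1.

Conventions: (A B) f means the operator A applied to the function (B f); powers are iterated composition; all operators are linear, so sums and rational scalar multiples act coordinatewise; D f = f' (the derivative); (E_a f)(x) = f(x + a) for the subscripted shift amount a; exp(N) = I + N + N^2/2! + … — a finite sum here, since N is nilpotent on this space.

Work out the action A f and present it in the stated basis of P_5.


order-1 term: 4x^2 - 23x + 82/3
order-2 term: 4x - 39/2
order-3 term: 4/3
the series for exp((D E_{-2})) f terminates at order 3
exp((D E_{-2})) f = (4/3)x^3 + (1/2)x^2 - (65/3)x + 49/6

g(x) = (4/3)x^3 + (1/2)x^2 - (65/3)x + 49/6


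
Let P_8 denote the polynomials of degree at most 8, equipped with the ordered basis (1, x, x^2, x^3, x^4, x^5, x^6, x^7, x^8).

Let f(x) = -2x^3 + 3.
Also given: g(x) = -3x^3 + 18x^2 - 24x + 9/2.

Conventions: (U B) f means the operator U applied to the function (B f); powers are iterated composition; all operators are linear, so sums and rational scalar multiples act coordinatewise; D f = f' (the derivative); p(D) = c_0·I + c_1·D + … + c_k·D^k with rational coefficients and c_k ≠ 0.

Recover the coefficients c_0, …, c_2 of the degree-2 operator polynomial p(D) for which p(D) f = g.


c_0 = 3/2, c_1 = -3, c_2 = 2

D^0 f = -2x^3 + 3
D^1 f = -6x^2
D^2 f = -12x
matching coefficients of g against c_0 f + c_1 Df + … from the top degree down determines the c_i
solution: c_0 = 3/2, c_1 = -3, c_2 = 2


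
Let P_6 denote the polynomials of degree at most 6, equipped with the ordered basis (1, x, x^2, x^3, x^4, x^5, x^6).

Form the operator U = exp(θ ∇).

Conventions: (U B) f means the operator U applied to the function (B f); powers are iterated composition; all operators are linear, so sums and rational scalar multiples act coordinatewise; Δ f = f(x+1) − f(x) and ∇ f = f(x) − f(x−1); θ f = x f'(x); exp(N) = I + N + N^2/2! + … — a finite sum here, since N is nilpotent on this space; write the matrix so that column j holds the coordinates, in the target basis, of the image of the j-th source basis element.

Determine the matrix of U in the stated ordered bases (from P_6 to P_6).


image of 1: 1
image of x: x
image of x^2: x^2 + 2x
image of x^3: x^3 + 6x^2 + 3x
image of x^4: x^4 + 12x^3 + 24x^2 - 2x
image of x^5: x^5 + 20x^4 + 90x^3 + 50x^2 - 40x
image of x^6: x^6 + 30x^5 + 240x^4 + 450x^3 - 210x^2 - 129x
each image's coordinates form column j of the matrix

the matrix is [[1, 0, 0, 0, 0, 0, 0]; [0, 1, 2, 3, -2, -40, -129]; [0, 0, 1, 6, 24, 50, -210]; [0, 0, 0, 1, 12, 90, 450]; [0, 0, 0, 0, 1, 20, 240]; [0, 0, 0, 0, 0, 1, 30]; [0, 0, 0, 0, 0, 0, 1]] (rows listed top to bottom)


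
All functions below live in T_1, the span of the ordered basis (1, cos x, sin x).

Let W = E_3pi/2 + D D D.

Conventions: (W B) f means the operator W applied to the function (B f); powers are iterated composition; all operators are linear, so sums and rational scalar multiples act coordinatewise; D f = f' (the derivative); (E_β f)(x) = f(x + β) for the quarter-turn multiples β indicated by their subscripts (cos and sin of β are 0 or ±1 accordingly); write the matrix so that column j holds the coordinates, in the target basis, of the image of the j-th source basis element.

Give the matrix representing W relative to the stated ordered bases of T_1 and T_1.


image of 1: 1
image of cos x: 2sin x
image of sin x: -2cos x
each image's coordinates form column j of the matrix

the matrix is [[1, 0, 0]; [0, 0, -2]; [0, 2, 0]] (rows listed top to bottom)


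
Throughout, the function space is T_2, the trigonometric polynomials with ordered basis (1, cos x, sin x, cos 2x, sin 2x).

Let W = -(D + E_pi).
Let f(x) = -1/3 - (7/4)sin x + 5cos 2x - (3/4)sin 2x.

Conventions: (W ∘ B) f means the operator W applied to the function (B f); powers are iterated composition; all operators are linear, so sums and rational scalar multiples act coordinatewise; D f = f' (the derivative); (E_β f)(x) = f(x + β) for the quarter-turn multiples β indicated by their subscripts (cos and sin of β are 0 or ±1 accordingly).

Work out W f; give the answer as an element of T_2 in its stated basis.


the result is g(x) = 1/3 + (7/4)cos x - (7/4)sin x - (7/2)cos 2x + (43/4)sin 2x

D f = -(7/4)cos x - (3/2)cos 2x - 10sin 2x
E_pi f = -1/3 + (7/4)sin x + 5cos 2x - (3/4)sin 2x
(D + E_pi) f = -1/3 - (7/4)cos x + (7/4)sin x + (7/2)cos 2x - (43/4)sin 2x
(-(D + E_pi)) f = 1/3 + (7/4)cos x - (7/4)sin x - (7/2)cos 2x + (43/4)sin 2x


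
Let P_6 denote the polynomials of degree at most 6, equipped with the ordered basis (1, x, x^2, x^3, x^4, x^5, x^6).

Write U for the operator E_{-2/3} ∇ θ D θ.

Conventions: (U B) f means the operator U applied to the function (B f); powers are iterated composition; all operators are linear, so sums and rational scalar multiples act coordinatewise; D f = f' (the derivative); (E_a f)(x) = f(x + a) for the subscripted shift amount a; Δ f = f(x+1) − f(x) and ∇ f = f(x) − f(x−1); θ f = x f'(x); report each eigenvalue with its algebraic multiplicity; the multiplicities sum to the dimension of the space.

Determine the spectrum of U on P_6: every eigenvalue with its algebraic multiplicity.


image of 1: 0
image of x: 0
image of x^2: 4
image of x^3: 36x - 42
image of x^4: 144x^2 - 336x + 208
image of x^5: 400x^3 - 1400x^2 + (5200/3)x - 20300/27
image of x^6: 900x^4 - 4200x^3 + 7800x^2 - (20300/3)x + 20620/9
the matrix is upper triangular; its diagonal is (0, 0, 0, 0, 0, 0, 0)
for a triangular matrix the eigenvalues are the diagonal entries, with algebraic multiplicity their repetition count

λ = 0 (multiplicity 7)


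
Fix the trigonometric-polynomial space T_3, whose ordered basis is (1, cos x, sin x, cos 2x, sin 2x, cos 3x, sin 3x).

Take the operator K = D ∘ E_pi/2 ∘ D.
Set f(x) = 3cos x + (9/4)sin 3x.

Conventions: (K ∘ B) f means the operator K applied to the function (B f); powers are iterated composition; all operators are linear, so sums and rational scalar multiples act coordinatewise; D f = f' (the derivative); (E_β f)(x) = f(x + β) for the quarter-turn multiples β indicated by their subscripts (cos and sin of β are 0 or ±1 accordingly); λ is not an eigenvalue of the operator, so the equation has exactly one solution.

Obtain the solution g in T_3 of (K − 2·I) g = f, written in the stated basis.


write g with unknown coordinates in the stated basis and equate coefficients in (K − 2·I) g = f
solving from the highest basis element down gives g = -(6/5)cos x - (3/5)sin x - (81/340)cos 3x - (9/170)sin 3x
check: K g = (3/5)cos x - (6/5)sin x - (81/170)cos 3x + (729/340)sin 3x
so K g − 2·g = 3cos x + (9/4)sin 3x = f ✓

g(x) = -(6/5)cos x - (3/5)sin x - (81/340)cos 3x - (9/170)sin 3x


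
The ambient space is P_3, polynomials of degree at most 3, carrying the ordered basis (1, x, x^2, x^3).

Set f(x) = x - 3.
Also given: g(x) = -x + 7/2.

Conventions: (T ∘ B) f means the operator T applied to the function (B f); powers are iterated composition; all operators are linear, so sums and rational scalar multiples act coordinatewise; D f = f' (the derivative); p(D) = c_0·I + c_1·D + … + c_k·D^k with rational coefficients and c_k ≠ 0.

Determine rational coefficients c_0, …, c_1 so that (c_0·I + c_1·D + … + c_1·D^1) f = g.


c_0 = -1, c_1 = 1/2

D^0 f = x - 3
D^1 f = 1
matching coefficients of g against c_0 f + c_1 Df + … from the top degree down determines the c_i
solution: c_0 = -1, c_1 = 1/2


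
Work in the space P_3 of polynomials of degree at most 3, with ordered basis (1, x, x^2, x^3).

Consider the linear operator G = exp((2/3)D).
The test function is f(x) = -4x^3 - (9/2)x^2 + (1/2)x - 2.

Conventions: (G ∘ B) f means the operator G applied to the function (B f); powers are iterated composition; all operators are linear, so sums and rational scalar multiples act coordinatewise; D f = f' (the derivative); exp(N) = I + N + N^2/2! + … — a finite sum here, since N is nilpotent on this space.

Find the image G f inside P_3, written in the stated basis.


order-1 term: -8x^2 - 6x + 1/3
order-2 term: -(16/3)x - 2
order-3 term: -32/27
the series for exp((2/3)D) f terminates at order 3
exp((2/3)D) f = -4x^3 - (25/2)x^2 - (65/6)x - 131/27

g(x) = -4x^3 - (25/2)x^2 - (65/6)x - 131/27


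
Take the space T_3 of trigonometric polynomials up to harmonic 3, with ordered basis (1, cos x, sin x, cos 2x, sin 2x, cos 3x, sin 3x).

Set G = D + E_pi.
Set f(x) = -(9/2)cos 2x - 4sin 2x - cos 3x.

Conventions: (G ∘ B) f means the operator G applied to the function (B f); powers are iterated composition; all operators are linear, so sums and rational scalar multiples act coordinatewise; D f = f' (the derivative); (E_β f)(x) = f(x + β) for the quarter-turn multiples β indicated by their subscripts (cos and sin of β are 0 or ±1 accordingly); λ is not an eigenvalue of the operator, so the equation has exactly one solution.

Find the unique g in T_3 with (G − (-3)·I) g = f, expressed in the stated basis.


write g with unknown coordinates in the stated basis and equate coefficients in (G − (-3)·I) g = f
solving from the highest basis element down gives g = -(1/2)cos 2x - (5/4)sin 2x - (2/13)cos 3x - (3/13)sin 3x
check: G g = -3cos 2x - (1/4)sin 2x - (7/13)cos 3x + (9/13)sin 3x
so G g − (-3)·g = -(9/2)cos 2x - 4sin 2x - cos 3x = f ✓

the result is g(x) = -(1/2)cos 2x - (5/4)sin 2x - (2/13)cos 3x - (3/13)sin 3x


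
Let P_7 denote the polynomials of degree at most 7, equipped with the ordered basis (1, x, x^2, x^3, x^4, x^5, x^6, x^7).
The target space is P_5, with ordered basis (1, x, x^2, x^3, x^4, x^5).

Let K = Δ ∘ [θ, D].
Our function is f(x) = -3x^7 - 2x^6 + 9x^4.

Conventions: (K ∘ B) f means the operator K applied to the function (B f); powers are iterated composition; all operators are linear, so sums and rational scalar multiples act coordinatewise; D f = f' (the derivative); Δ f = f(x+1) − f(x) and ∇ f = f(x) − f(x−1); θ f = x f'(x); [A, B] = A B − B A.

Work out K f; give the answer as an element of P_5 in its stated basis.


D f = -21x^6 - 12x^5 + 36x^3
θ D f = -126x^6 - 60x^5 + 108x^3
θ f = -21x^7 - 12x^6 + 36x^4
D θ f = -147x^6 - 72x^5 + 144x^3
[θ, D] f = 21x^6 + 12x^5 - 36x^3
Δ [θ, D] f = 126x^5 + 375x^4 + 540x^3 + 327x^2 + 78x - 3

g(x) = 126x^5 + 375x^4 + 540x^3 + 327x^2 + 78x - 3


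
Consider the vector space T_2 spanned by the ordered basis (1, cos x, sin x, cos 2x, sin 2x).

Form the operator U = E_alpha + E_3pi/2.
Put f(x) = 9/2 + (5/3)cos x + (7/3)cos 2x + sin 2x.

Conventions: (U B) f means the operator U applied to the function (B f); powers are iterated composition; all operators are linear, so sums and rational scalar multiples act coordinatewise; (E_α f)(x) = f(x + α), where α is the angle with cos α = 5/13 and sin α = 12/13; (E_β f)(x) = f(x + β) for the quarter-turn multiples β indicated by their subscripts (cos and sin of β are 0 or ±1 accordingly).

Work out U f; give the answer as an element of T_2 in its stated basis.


E_alpha f = 9/2 + (25/39)cos x - (20/13)sin x - (473/507)cos 2x - (399/169)sin 2x
E_3pi/2 f = 9/2 + (5/3)sin x - (7/3)cos 2x - sin 2x
(E_alpha + E_3pi/2) f = 9 + (25/39)cos x + (5/39)sin x - (552/169)cos 2x - (568/169)sin 2x

the result is g(x) = 9 + (25/39)cos x + (5/39)sin x - (552/169)cos 2x - (568/169)sin 2x


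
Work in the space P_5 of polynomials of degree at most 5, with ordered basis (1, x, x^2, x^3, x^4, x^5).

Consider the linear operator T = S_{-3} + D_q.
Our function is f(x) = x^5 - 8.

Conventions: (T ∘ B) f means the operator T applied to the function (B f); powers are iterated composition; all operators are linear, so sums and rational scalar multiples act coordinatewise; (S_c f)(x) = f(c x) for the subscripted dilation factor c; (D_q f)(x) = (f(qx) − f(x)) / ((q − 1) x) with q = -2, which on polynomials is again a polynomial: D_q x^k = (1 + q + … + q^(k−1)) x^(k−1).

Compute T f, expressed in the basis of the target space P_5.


the result is g(x) = -243x^5 + 11x^4 - 8

S_{-3} f = -243x^5 - 8
D_q f = 11x^4
(S_{-3} + D_q) f = -243x^5 + 11x^4 - 8
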